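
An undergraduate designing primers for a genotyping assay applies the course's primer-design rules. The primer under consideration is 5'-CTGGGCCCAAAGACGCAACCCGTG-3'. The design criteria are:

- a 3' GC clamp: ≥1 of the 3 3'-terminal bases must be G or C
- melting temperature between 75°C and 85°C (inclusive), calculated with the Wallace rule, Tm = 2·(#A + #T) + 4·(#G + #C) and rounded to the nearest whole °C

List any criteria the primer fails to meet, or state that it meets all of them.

Base counts: A=6, T=2, G=7, C=9 (length 24).
GC clamp: 3' end GTG has 2 G/C ✓
Tm: Tm = 2·8 + 4·16 = 80°C ✓

Meets all criteria.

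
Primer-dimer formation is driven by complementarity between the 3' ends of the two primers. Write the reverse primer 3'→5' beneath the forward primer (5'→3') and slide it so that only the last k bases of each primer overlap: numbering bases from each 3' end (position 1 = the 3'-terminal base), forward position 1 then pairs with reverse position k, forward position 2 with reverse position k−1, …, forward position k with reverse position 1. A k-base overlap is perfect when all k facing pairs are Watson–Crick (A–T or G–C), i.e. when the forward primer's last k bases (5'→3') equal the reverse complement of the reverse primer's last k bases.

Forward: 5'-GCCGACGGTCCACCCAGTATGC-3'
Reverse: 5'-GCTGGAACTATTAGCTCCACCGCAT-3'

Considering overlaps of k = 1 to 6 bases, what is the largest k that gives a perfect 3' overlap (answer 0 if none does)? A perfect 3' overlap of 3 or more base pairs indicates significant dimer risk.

Last 6 bases (5'→3') — forward …GTATGC, reverse …CCGCAT.
Reverse complement of the reverse primer's last 6 bases: ATGCGG; its first k bases are the reverse complement of the reverse primer's last k bases, so a perfect k-base overlap needs the forward primer's last k bases to equal them.
Comparing (forward last k vs required): k=1: C vs A ✗; k=2: GC vs AT ✗; k=3: TGC vs ATG ✗; k=4: ATGC vs ATGC ✓; k=5: TATGC vs ATGCG ✗; k=6: GTATGC vs ATGCGG ✗.
Only k = 4 is perfect, so the longest perfect 3' overlap is 4.

Longest perfect overlap: 4 complementary base pairs; significant dimer risk (threshold 3).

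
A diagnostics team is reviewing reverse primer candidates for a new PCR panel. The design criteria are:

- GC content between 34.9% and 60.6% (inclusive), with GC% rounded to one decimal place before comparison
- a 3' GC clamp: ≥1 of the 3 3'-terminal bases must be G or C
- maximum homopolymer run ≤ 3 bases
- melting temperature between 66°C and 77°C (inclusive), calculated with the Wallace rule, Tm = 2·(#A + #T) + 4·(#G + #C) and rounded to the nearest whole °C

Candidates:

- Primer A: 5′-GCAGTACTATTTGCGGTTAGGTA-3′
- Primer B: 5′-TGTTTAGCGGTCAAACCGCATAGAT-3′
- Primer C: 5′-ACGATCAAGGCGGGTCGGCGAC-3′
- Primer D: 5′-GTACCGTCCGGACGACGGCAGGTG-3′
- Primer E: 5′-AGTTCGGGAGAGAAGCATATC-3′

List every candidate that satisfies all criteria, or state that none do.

Primer A (23 nt, A=5 T=8 G=7 C=3): GC 10/23 = 43.5% ✓; 3' end GTA has 1 G/C ✓; longest run = 3 ✓; Tm = 2·13 + 4·10 = 66°C ✓ — passes.
Primer B (25 nt, A=7 T=7 G=6 C=5): GC 11/25 = 44.0% ✓; 3' end GAT has 1 G/C ✓; longest run = 3 ✓; Tm = 2·14 + 4·11 = 72°C ✓ — passes.
Primer C (22 nt, A=5 T=2 G=9 C=6): GC 15/22 = 68.2%, outside 34.9–60.6% ✗; 3' end GAC has 2 G/C ✓; longest run = 3 ✓; Tm = 2·7 + 4·15 = 74°C ✓ — fails.
Primer D (24 nt, A=4 T=3 G=10 C=7): GC 17/24 = 70.8%, outside 34.9–60.6% ✗; 3' end GTG has 2 G/C ✓; longest run = 2 ✓; Tm = 2·7 + 4·17 = 82°C, outside 66–77°C ✗ — fails.
Primer E (21 nt, A=7 T=4 G=7 C=3): GC 10/21 = 47.6% ✓; 3' end ATC has 1 G/C ✓; longest run = 3 ✓; Tm = 2·11 + 4·10 = 62°C, outside 66–77°C ✗ — fails.

Primer A and Primer B.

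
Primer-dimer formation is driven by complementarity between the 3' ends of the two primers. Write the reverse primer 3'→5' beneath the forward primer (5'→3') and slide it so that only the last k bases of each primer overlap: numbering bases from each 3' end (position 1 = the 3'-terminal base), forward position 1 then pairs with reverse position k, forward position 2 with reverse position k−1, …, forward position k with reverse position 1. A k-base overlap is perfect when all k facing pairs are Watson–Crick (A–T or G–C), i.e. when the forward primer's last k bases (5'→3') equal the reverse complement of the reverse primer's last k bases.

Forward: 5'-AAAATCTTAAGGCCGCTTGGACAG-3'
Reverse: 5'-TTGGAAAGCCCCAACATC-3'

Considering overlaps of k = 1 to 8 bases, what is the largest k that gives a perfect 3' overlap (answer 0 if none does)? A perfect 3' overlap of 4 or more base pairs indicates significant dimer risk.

Longest perfect overlap: 1 complementary base pair; below the dimer-risk threshold (threshold 4).

Last 8 bases (5'→3') — forward …TTGGACAG, reverse …CCAACATC.
Reverse complement of the reverse primer's last 8 bases: GATGTTGG; its first k bases are the reverse complement of the reverse primer's last k bases, so a perfect k-base overlap needs the forward primer's last k bases to equal them.
Comparing (forward last k vs required): k=1: G vs G ✓; k=2: AG vs GA ✗; k=3: CAG vs GAT ✗; k=4: ACAG vs GATG ✗; k=5: GACAG vs GATGT ✗; k=6: GGACAG vs GATGTT ✗; k=7: TGGACAG vs GATGTTG ✗; k=8: TTGGACAG vs GATGTTGG ✗.
Only k = 1 is perfect, so the longest perfect 3' overlap is 1.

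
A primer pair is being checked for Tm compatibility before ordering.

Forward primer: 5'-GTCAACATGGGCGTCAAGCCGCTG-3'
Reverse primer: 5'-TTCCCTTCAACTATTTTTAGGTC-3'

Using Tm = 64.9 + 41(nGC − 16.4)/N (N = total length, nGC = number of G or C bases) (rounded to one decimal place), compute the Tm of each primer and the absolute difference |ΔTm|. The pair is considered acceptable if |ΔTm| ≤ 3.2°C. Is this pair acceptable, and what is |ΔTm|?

|ΔTm| = 12.6°C; the pair is not acceptable.

Forward: G+C = 15, N = 24 → Tm = 64.9 + 41·(15 − 16.4)/24 = 62.5°C.
Reverse: G+C = 8, N = 23 → Tm = 64.9 + 41·(8 − 16.4)/23 = 49.9°C.
|ΔTm| = |62.5 − 49.9| = 12.6°C, > 3.2°C.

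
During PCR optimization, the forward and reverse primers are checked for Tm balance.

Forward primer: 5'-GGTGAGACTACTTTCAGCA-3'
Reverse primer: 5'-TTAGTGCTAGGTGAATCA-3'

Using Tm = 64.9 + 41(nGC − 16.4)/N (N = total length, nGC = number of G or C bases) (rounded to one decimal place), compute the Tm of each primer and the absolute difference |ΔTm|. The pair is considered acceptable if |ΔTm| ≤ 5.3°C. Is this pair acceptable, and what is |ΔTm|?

|ΔTm| = 5.4°C; the pair is not acceptable.

Forward: G+C = 9, N = 19 → Tm = 64.9 + 41·(9 − 16.4)/19 = 48.9°C.
Reverse: G+C = 7, N = 18 → Tm = 64.9 + 41·(7 − 16.4)/18 = 43.5°C.
|ΔTm| = |48.9 − 43.5| = 5.4°C, > 5.3°C.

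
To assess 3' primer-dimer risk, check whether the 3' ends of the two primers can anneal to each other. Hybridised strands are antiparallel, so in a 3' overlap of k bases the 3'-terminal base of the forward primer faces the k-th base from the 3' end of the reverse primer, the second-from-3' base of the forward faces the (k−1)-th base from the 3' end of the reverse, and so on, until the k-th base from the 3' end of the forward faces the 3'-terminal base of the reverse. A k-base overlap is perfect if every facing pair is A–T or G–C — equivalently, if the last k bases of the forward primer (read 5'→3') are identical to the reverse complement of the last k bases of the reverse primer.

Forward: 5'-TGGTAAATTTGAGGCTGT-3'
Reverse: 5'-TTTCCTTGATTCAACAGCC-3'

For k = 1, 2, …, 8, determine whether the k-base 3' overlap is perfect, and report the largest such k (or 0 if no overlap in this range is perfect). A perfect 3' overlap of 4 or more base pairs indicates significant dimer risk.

Longest perfect overlap: 6 complementary base pairs; significant dimer risk (threshold 4).

Last 8 bases (5'→3') — forward …GAGGCTGT, reverse …CAACAGCC.
Reverse complement of the reverse primer's last 8 bases: GGCTGTTG; its first k bases are the reverse complement of the reverse primer's last k bases, so a perfect k-base overlap needs the forward primer's last k bases to equal them.
Comparing (forward last k vs required): k=1: T vs G ✗; k=2: GT vs GG ✗; k=3: TGT vs GGC ✗; k=4: CTGT vs GGCT ✗; k=5: GCTGT vs GGCTG ✗; k=6: GGCTGT vs GGCTGT ✓; k=7: AGGCTGT vs GGCTGTT ✗; k=8: GAGGCTGT vs GGCTGTTG ✗.
Only k = 6 is perfect, so the longest perfect 3' overlap is 6.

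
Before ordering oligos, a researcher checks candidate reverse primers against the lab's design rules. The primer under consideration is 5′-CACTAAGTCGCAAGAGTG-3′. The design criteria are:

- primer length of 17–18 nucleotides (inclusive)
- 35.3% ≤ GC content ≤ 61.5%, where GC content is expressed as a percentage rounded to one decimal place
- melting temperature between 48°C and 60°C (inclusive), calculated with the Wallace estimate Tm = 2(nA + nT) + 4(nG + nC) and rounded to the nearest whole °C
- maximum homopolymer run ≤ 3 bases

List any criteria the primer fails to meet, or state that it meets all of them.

Meets all criteria.

Base counts: A=6, T=3, G=5, C=4 (length 18).
length: length 18 ✓
GC content: GC 9/18 = 50.0% ✓
Tm: Tm = 2·9 + 4·9 = 54°C ✓
homopolymer run: longest run = 2 ✓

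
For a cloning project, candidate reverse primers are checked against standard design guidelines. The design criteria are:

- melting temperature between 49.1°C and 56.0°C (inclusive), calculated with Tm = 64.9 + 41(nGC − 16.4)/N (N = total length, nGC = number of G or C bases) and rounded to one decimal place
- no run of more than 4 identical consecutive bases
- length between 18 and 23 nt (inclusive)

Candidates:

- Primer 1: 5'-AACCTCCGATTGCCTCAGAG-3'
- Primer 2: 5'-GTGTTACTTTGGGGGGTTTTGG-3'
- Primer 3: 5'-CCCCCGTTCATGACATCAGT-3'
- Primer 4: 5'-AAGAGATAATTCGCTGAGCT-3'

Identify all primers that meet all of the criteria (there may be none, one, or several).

Primer 1 (20 nt, A=5 T=4 G=4 C=7): Tm = 64.9 + 41·(11 − 16.4)/20 = 53.8°C ✓; longest run = 2 ✓; length 20 ✓ — passes.
Primer 2 (22 nt, A=1 T=10 G=10 C=1): Tm = 64.9 + 41·(11 − 16.4)/22 = 54.8°C ✓; longest run = 6, exceeds 4 ✗; length 22 ✓ — fails.
Primer 3 (20 nt, A=4 T=5 G=3 C=8): Tm = 64.9 + 41·(11 − 16.4)/20 = 53.8°C ✓; longest run = 5, exceeds 4 ✗; length 20 ✓ — fails.
Primer 4 (20 nt, A=7 T=5 G=5 C=3): Tm = 64.9 + 41·(8 − 16.4)/20 = 47.7°C, outside 49.1–56.0°C ✗; longest run = 2 ✓; length 20 ✓ — fails.

Primer 1 only.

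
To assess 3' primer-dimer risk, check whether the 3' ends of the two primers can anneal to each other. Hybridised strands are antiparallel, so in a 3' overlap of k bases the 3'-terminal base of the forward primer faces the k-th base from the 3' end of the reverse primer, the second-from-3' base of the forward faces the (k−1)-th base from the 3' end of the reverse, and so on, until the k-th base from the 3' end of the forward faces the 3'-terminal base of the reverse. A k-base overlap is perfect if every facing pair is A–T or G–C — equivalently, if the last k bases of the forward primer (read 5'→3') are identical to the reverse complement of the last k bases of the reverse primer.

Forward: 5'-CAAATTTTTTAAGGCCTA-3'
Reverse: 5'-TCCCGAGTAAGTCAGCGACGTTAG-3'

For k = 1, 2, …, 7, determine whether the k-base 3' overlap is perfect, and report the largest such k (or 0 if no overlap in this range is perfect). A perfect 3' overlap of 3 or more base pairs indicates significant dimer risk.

Longest perfect overlap: 3 complementary base pairs; significant dimer risk (threshold 3).

Last 7 bases (5'→3') — forward …AGGCCTA, reverse …ACGTTAG.
Reverse complement of the reverse primer's last 7 bases: CTAACGT; its first k bases are the reverse complement of the reverse primer's last k bases, so a perfect k-base overlap needs the forward primer's last k bases to equal them.
Comparing (forward last k vs required): k=1: A vs C ✗; k=2: TA vs CT ✗; k=3: CTA vs CTA ✓; k=4: CCTA vs CTAA ✗; k=5: GCCTA vs CTAAC ✗; k=6: GGCCTA vs CTAACG ✗; k=7: AGGCCTA vs CTAACGT ✗.
Only k = 3 is perfect, so the longest perfect 3' overlap is 3.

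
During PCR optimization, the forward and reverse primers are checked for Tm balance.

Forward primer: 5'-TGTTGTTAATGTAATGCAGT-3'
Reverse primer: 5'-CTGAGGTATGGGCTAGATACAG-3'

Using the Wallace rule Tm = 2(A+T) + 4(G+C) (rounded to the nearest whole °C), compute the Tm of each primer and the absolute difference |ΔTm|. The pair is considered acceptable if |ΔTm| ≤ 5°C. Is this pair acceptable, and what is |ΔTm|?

|ΔTm| = 14°C; the pair is not acceptable.

Forward: A=5 T=9 G=5 C=1 → Tm = 2·14 + 4·6 = 52°C.
Reverse: A=6 T=5 G=8 C=3 → Tm = 2·11 + 4·11 = 66°C.
|ΔTm| = |52 − 66| = 14°C, > 5°C.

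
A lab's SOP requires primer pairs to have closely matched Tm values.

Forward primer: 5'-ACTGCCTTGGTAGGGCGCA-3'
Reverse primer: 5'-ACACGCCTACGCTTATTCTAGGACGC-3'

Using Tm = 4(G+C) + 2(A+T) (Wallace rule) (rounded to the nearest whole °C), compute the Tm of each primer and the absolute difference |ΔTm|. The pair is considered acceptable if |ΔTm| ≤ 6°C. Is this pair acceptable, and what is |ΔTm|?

Forward: A=3 T=4 G=7 C=5 → Tm = 2·7 + 4·12 = 62°C.
Reverse: A=6 T=6 G=5 C=9 → Tm = 2·12 + 4·14 = 80°C.
|ΔTm| = |62 − 80| = 18°C, > 6°C.

|ΔTm| = 18°C; the pair is not acceptable.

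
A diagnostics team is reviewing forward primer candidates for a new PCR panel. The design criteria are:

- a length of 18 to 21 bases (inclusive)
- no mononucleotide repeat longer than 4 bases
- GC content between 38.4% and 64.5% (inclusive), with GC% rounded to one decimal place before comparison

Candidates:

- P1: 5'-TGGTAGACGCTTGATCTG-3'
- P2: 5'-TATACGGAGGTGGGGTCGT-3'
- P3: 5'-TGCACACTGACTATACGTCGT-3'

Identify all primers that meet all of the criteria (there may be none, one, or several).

P1, P2 and P3.

P1 (18 nt, A=3 T=6 G=6 C=3): length 18 ✓; longest run = 2 ✓; GC 9/18 = 50.0% ✓ — passes.
P2 (19 nt, A=3 T=5 G=9 C=2): length 19 ✓; longest run = 4 ✓; GC 11/19 = 57.9% ✓ — passes.
P3 (21 nt, A=5 T=6 G=4 C=6): length 21 ✓; longest run = 1 ✓; GC 10/21 = 47.6% ✓ — passes.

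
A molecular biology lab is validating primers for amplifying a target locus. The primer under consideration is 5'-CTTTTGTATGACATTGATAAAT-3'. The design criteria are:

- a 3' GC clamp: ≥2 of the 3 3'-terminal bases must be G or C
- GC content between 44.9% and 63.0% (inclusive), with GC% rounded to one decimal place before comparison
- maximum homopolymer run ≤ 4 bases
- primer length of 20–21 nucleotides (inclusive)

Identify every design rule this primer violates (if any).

Fails: GC clamp, GC content, length.

Base counts: A=7, T=10, G=3, C=2 (length 22).
GC clamp: 3' end AAT has 0 G/C, need ≥2 ✗
GC content: GC 5/22 = 22.7%, outside 44.9–63.0% ✗
homopolymer run: longest run = 4 ✓
length: length 22, outside 20–21 ✗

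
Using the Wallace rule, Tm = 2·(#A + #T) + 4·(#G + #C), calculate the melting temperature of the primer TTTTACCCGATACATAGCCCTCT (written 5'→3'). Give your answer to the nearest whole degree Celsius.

66°C

Base counts: A=5, T=8, G=2, C=8 (length 23).
Tm = 2·(5+8) + 4·(2+8) = 2·13 + 4·10 = 26 + 40 = 66°C.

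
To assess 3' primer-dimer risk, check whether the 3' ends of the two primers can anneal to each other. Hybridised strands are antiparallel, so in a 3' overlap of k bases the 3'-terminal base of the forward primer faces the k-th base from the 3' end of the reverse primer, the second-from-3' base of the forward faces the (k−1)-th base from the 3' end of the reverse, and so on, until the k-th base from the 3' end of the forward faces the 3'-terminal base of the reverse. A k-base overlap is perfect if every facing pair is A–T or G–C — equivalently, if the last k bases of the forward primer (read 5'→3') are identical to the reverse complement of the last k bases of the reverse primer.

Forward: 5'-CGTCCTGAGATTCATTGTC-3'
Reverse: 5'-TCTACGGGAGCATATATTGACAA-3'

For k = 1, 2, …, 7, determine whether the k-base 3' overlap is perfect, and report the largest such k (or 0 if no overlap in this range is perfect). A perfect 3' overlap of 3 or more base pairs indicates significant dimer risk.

Longest perfect overlap: 5 complementary base pairs; significant dimer risk (threshold 3).

Last 7 bases (5'→3') — forward …CATTGTC, reverse …TTGACAA.
Reverse complement of the reverse primer's last 7 bases: TTGTCAA; its first k bases are the reverse complement of the reverse primer's last k bases, so a perfect k-base overlap needs the forward primer's last k bases to equal them.
Comparing (forward last k vs required): k=1: C vs T ✗; k=2: TC vs TT ✗; k=3: GTC vs TTG ✗; k=4: TGTC vs TTGT ✗; k=5: TTGTC vs TTGTC ✓; k=6: ATTGTC vs TTGTCA ✗; k=7: CATTGTC vs TTGTCAA ✗.
Only k = 5 is perfect, so the longest perfect 3' overlap is 5.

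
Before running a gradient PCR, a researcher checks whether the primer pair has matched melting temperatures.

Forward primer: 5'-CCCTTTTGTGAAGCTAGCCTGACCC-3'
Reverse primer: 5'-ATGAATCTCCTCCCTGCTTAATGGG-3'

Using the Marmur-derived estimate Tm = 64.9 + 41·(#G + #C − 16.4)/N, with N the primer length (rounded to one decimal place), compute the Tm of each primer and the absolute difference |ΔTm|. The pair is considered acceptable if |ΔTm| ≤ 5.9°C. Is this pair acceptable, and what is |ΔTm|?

Forward: G+C = 14, N = 25 → Tm = 64.9 + 41·(14 − 16.4)/25 = 61.0°C.
Reverse: G+C = 12, N = 25 → Tm = 64.9 + 41·(12 − 16.4)/25 = 57.7°C.
|ΔTm| = |61.0 − 57.7| = 3.3°C, ≤ 5.9°C.

|ΔTm| = 3.3°C; the pair is acceptable.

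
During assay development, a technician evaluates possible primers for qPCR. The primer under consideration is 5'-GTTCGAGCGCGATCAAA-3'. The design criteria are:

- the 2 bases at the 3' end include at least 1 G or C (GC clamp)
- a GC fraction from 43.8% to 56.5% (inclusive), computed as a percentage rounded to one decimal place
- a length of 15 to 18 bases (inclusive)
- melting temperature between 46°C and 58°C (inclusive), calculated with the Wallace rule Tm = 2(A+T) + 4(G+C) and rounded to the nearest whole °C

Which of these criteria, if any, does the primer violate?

Base counts: A=5, T=3, G=5, C=4 (length 17).
GC clamp: 3' end AA has 0 G/C, need ≥1 ✗
GC content: GC 9/17 = 52.9% ✓
length: length 17 ✓
Tm: Tm = 2·8 + 4·9 = 52°C ✓

Fails: GC clamp.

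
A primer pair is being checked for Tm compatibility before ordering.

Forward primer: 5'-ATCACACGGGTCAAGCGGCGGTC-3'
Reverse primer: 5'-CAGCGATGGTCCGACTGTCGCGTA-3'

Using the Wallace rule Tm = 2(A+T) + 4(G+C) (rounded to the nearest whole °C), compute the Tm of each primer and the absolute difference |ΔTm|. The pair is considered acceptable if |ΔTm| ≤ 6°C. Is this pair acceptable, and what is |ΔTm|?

|ΔTm| = 2°C; the pair is acceptable.

Forward: A=5 T=3 G=8 C=7 → Tm = 2·8 + 4·15 = 76°C.
Reverse: A=4 T=5 G=8 C=7 → Tm = 2·9 + 4·15 = 78°C.
|ΔTm| = |76 − 78| = 2°C, ≤ 6°C.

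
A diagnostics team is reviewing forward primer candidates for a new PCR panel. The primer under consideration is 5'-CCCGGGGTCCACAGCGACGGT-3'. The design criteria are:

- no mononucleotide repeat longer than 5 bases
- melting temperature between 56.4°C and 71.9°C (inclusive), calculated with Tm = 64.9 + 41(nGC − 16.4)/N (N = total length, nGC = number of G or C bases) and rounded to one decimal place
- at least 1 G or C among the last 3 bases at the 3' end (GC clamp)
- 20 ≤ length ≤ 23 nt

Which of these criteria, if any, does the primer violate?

Meets all criteria.

Base counts: A=3, T=2, G=8, C=8 (length 21).
homopolymer run: longest run = 4 ✓
Tm: Tm = 64.9 + 41·(16 − 16.4)/21 = 64.1°C ✓
GC clamp: 3' end GGT has 2 G/C ✓
length: length 21 ✓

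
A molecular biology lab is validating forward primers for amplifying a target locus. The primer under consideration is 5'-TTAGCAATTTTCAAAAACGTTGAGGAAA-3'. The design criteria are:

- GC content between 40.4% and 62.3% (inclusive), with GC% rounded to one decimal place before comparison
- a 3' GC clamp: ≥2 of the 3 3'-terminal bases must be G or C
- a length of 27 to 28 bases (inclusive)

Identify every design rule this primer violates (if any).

Base counts: A=12, T=8, G=5, C=3 (length 28).
GC content: GC 8/28 = 28.6%, outside 40.4–62.3% ✗
GC clamp: 3' end AAA has 0 G/C, need ≥2 ✗
length: length 28 ✓

Fails: GC content, GC clamp.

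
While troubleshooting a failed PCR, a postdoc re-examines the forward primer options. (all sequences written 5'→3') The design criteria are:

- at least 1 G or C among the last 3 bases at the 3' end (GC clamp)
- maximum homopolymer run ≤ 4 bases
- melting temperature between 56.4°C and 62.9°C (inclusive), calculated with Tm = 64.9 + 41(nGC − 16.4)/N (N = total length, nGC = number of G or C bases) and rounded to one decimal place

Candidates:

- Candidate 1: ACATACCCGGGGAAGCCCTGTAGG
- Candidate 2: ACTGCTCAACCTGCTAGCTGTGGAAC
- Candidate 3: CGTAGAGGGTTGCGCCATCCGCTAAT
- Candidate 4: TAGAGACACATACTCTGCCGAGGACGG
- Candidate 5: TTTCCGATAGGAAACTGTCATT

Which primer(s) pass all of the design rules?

Candidate 1, Candidate 2 and Candidate 4.

Candidate 1 (24 nt, A=6 T=3 G=8 C=7): 3' end AGG has 2 G/C ✓; longest run = 4 ✓; Tm = 64.9 + 41·(15 − 16.4)/24 = 62.5°C ✓ — passes.
Candidate 2 (26 nt, A=6 T=6 G=6 C=8): 3' end AAC has 1 G/C ✓; longest run = 2 ✓; Tm = 64.9 + 41·(14 − 16.4)/26 = 61.1°C ✓ — passes.
Candidate 3 (26 nt, A=5 T=6 G=8 C=7): 3' end AAT has 0 G/C, need ≥1 ✗; longest run = 3 ✓; Tm = 64.9 + 41·(15 − 16.4)/26 = 62.7°C ✓ — fails.
Candidate 4 (27 nt, A=8 T=4 G=8 C=7): 3' end CGG has 3 G/C ✓; longest run = 2 ✓; Tm = 64.9 + 41·(15 − 16.4)/27 = 62.8°C ✓ — passes.
Candidate 5 (22 nt, A=6 T=8 G=4 C=4): 3' end ATT has 0 G/C, need ≥1 ✗; longest run = 3 ✓; Tm = 64.9 + 41·(8 − 16.4)/22 = 49.2°C, outside 56.4–62.9°C ✗ — fails.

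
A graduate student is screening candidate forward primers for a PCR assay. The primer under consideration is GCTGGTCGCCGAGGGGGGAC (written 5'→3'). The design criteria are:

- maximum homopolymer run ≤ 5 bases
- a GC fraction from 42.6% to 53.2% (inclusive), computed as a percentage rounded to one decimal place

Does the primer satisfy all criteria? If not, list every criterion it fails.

Base counts: A=2, T=2, G=11, C=5 (length 20).
homopolymer run: longest run = 6, exceeds 5 ✗
GC content: GC 16/20 = 80.0%, outside 42.6–53.2% ✗

Fails: homopolymer run, GC content.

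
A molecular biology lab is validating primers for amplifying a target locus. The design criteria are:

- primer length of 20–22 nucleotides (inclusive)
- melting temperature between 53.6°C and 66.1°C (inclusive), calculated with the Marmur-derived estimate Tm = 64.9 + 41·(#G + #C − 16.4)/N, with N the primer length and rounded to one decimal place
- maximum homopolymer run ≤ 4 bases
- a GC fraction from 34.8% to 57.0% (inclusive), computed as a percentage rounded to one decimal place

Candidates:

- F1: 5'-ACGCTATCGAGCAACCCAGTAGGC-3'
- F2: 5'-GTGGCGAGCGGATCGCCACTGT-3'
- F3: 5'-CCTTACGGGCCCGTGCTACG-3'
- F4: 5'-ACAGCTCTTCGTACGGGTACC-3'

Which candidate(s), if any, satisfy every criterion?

None of the candidates satisfy all criteria.

F1 (24 nt, A=7 T=3 G=6 C=8): length 24, outside 20–22 ✗; Tm = 64.9 + 41·(14 − 16.4)/24 = 60.8°C ✓; longest run = 3 ✓; GC 14/24 = 58.3%, outside 34.8–57.0% ✗ — fails.
F2 (22 nt, A=3 T=4 G=9 C=6): length 22 ✓; Tm = 64.9 + 41·(15 − 16.4)/22 = 62.3°C ✓; longest run = 2 ✓; GC 15/22 = 68.2%, outside 34.8–57.0% ✗ — fails.
F3 (20 nt, A=2 T=4 G=6 C=8): length 20 ✓; Tm = 64.9 + 41·(14 − 16.4)/20 = 60.0°C ✓; longest run = 3 ✓; GC 14/20 = 70.0%, outside 34.8–57.0% ✗ — fails.
F4 (21 nt, A=4 T=5 G=5 C=7): length 21 ✓; Tm = 64.9 + 41·(12 − 16.4)/21 = 56.3°C ✓; longest run = 3 ✓; GC 12/21 = 57.1%, outside 34.8–57.0% ✗ — fails.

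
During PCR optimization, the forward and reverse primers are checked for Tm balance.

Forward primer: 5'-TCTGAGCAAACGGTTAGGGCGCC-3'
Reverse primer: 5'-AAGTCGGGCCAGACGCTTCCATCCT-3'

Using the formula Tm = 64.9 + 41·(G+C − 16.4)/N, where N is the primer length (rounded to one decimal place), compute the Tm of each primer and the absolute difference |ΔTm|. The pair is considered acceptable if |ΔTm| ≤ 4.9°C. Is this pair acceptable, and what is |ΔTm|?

|ΔTm| = 2.0°C; the pair is acceptable.

Forward: G+C = 14, N = 23 → Tm = 64.9 + 41·(14 − 16.4)/23 = 60.6°C.
Reverse: G+C = 15, N = 25 → Tm = 64.9 + 41·(15 − 16.4)/25 = 62.6°C.
|ΔTm| = |60.6 − 62.6| = 2.0°C, ≤ 4.9°C.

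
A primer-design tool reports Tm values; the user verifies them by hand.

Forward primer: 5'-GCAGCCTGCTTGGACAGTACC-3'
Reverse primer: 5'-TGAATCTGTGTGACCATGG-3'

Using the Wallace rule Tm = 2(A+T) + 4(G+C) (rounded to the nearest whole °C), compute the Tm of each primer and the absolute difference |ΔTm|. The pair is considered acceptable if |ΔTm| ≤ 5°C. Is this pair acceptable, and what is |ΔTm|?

Forward: A=4 T=4 G=6 C=7 → Tm = 2·8 + 4·13 = 68°C.
Reverse: A=4 T=6 G=6 C=3 → Tm = 2·10 + 4·9 = 56°C.
|ΔTm| = |68 − 56| = 12°C, > 5°C.

|ΔTm| = 12°C; the pair is not acceptable.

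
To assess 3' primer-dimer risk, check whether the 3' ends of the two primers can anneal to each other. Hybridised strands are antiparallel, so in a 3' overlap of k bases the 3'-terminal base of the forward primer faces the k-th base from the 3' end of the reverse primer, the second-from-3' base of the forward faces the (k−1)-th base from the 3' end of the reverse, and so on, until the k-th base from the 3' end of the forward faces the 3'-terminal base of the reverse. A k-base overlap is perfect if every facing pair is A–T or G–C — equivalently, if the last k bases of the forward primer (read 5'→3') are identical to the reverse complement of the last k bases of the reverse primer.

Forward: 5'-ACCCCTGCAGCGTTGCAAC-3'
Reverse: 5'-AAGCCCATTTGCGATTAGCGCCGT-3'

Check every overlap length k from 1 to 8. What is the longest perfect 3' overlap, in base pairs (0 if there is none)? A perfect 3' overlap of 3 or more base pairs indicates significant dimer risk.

Longest perfect overlap: 2 complementary base pairs; below the dimer-risk threshold (threshold 3).

Last 8 bases (5'→3') — forward …GTTGCAAC, reverse …AGCGCCGT.
Reverse complement of the reverse primer's last 8 bases: ACGGCGCT; its first k bases are the reverse complement of the reverse primer's last k bases, so a perfect k-base overlap needs the forward primer's last k bases to equal them.
Comparing (forward last k vs required): k=1: C vs A ✗; k=2: AC vs AC ✓; k=3: AAC vs ACG ✗; k=4: CAAC vs ACGG ✗; k=5: GCAAC vs ACGGC ✗; k=6: TGCAAC vs ACGGCG ✗; k=7: TTGCAAC vs ACGGCGC ✗; k=8: GTTGCAAC vs ACGGCGCT ✗.
Only k = 2 is perfect, so the longest perfect 3' overlap is 2.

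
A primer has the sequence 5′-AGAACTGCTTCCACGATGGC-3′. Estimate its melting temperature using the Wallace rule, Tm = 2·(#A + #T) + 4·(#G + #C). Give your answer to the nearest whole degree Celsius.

62°C

Base counts: A=5, T=4, G=5, C=6 (length 20).
Tm = 2·(5+4) + 4·(5+6) = 2·9 + 4·11 = 18 + 44 = 62°C.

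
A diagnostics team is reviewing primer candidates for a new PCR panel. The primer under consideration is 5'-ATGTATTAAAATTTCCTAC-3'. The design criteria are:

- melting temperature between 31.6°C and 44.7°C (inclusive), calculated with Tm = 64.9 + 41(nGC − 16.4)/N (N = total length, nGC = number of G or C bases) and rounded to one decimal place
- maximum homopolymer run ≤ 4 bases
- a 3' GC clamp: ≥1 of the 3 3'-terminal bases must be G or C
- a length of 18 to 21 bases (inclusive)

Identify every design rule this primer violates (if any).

Meets all criteria.

Base counts: A=7, T=8, G=1, C=3 (length 19).
Tm: Tm = 64.9 + 41·(4 − 16.4)/19 = 38.1°C ✓
homopolymer run: longest run = 4 ✓
GC clamp: 3' end TAC has 1 G/C ✓
length: length 19 ✓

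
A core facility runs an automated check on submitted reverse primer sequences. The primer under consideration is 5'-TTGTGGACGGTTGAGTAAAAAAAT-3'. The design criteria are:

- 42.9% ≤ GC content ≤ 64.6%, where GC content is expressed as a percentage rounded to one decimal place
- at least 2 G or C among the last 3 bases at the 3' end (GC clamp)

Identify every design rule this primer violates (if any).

Base counts: A=9, T=7, G=7, C=1 (length 24).
GC content: GC 8/24 = 33.3%, outside 42.9–64.6% ✗
GC clamp: 3' end AAT has 0 G/C, need ≥2 ✗

Fails: GC content, GC clamp.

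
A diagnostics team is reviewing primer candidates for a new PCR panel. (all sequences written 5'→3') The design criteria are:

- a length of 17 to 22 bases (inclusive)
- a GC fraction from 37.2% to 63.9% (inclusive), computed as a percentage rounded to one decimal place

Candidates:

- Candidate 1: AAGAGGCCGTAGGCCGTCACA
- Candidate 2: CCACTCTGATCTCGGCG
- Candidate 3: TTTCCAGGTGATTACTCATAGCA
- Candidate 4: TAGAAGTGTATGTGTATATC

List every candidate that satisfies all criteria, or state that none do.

Candidate 1 (21 nt, A=6 T=2 G=7 C=6): length 21 ✓; GC 13/21 = 61.9% ✓ — passes.
Candidate 2 (17 nt, A=2 T=4 G=4 C=7): length 17 ✓; GC 11/17 = 64.7%, outside 37.2–63.9% ✗ — fails.
Candidate 3 (23 nt, A=6 T=8 G=4 C=5): length 23, outside 17–22 ✗; GC 9/23 = 39.1% ✓ — fails.
Candidate 4 (20 nt, A=6 T=8 G=5 C=1): length 20 ✓; GC 6/20 = 30.0%, outside 37.2–63.9% ✗ — fails.

Candidate 1 only.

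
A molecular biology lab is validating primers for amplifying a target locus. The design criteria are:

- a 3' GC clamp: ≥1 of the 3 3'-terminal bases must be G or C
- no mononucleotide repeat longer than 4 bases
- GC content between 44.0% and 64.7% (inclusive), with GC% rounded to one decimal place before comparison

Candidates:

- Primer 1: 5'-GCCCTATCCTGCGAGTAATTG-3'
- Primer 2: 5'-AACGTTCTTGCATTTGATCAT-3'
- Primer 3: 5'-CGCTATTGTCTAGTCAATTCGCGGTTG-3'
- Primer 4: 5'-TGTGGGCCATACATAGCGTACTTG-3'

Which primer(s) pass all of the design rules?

Primer 1 (21 nt, A=4 T=6 G=5 C=6): 3' end TTG has 1 G/C ✓; longest run = 3 ✓; GC 11/21 = 52.4% ✓ — passes.
Primer 2 (21 nt, A=5 T=9 G=3 C=4): 3' end CAT has 1 G/C ✓; longest run = 3 ✓; GC 7/21 = 33.3%, outside 44.0–64.7% ✗ — fails.
Primer 3 (27 nt, A=4 T=10 G=7 C=6): 3' end TTG has 1 G/C ✓; longest run = 2 ✓; GC 13/27 = 48.1% ✓ — passes.
Primer 4 (24 nt, A=5 T=7 G=7 C=5): 3' end TTG has 1 G/C ✓; longest run = 3 ✓; GC 12/24 = 50.0% ✓ — passes.

Primer 1, Primer 3 and Primer 4.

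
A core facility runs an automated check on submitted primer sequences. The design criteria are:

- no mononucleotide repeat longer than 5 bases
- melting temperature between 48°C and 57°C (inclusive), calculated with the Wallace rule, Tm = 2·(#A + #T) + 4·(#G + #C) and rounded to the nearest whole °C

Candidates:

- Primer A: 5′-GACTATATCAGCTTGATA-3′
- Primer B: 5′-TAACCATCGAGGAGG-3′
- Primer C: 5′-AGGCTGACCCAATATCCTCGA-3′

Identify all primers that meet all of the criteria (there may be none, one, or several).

Primer A (18 nt, A=6 T=6 G=3 C=3): longest run = 2 ✓; Tm = 2·12 + 4·6 = 48°C ✓ — passes.
Primer B (15 nt, A=5 T=2 G=5 C=3): longest run = 2 ✓; Tm = 2·7 + 4·8 = 46°C, outside 48–57°C ✗ — fails.
Primer C (21 nt, A=6 T=4 G=4 C=7): longest run = 3 ✓; Tm = 2·10 + 4·11 = 64°C, outside 48–57°C ✗ — fails.

Primer A only.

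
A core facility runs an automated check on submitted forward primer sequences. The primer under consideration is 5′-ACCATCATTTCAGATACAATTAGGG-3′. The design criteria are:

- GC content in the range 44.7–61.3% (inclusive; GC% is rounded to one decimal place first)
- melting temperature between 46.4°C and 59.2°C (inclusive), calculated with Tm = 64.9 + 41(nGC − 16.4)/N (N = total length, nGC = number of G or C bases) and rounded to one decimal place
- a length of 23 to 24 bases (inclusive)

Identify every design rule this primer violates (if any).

Base counts: A=9, T=7, G=4, C=5 (length 25).
GC content: GC 9/25 = 36.0%, outside 44.7–61.3% ✗
Tm: Tm = 64.9 + 41·(9 − 16.4)/25 = 52.8°C ✓
length: length 25, outside 23–24 ✗

Fails: GC content, length.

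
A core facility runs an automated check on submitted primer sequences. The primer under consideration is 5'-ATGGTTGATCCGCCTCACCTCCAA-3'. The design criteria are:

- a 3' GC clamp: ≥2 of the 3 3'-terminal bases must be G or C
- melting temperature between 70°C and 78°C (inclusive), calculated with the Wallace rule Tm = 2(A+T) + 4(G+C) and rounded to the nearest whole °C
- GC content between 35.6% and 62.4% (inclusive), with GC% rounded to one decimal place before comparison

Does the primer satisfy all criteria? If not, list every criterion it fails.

Base counts: A=5, T=6, G=4, C=9 (length 24).
GC clamp: 3' end CAA has 1 G/C, need ≥2 ✗
Tm: Tm = 2·11 + 4·13 = 74°C ✓
GC content: GC 13/24 = 54.2% ✓

Fails: GC clamp.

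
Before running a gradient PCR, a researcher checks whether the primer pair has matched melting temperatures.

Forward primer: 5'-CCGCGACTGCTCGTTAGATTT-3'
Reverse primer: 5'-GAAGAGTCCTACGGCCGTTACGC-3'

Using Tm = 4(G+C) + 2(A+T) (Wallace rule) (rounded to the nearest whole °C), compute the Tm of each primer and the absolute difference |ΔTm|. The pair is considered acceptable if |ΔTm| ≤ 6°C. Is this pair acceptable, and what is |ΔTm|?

Forward: A=3 T=7 G=5 C=6 → Tm = 2·10 + 4·11 = 64°C.
Reverse: A=5 T=4 G=7 C=7 → Tm = 2·9 + 4·14 = 74°C.
|ΔTm| = |64 − 74| = 10°C, > 6°C.

|ΔTm| = 10°C; the pair is not acceptable.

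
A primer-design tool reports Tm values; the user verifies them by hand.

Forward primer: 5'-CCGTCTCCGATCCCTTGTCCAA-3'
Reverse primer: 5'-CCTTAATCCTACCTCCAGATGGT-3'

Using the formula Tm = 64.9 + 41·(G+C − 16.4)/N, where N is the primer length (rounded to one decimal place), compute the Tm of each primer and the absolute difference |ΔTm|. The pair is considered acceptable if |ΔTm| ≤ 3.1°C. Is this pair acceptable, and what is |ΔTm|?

Forward: G+C = 13, N = 22 → Tm = 64.9 + 41·(13 − 16.4)/22 = 58.6°C.
Reverse: G+C = 11, N = 23 → Tm = 64.9 + 41·(11 − 16.4)/23 = 55.3°C.
|ΔTm| = |58.6 − 55.3| = 3.3°C, > 3.1°C.

|ΔTm| = 3.3°C; the pair is not acceptable.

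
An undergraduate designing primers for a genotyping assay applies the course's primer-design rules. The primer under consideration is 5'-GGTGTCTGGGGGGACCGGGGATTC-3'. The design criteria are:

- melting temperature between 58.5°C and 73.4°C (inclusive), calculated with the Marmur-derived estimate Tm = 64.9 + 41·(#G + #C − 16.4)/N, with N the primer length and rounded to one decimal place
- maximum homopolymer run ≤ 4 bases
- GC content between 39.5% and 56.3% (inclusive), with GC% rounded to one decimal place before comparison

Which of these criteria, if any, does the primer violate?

Base counts: A=2, T=5, G=13, C=4 (length 24).
Tm: Tm = 64.9 + 41·(17 − 16.4)/24 = 65.9°C ✓
homopolymer run: longest run = 6, exceeds 4 ✗
GC content: GC 17/24 = 70.8%, outside 39.5–56.3% ✗

Fails: homopolymer run, GC content.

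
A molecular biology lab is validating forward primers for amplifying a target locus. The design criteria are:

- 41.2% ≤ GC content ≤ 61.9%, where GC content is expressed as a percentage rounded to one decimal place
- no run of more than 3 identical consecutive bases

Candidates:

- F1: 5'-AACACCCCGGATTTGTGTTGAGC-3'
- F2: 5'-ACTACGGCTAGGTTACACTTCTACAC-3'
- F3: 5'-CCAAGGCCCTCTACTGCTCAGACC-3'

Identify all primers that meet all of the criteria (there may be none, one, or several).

F2 only.

F1 (23 nt, A=5 T=6 G=6 C=6): GC 12/23 = 52.2% ✓; longest run = 4, exceeds 3 ✗ — fails.
F2 (26 nt, A=7 T=7 G=4 C=8): GC 12/26 = 46.2% ✓; longest run = 2 ✓ — passes.
F3 (24 nt, A=5 T=4 G=4 C=11): GC 15/24 = 62.5%, outside 41.2–61.9% ✗; longest run = 3 ✓ — fails.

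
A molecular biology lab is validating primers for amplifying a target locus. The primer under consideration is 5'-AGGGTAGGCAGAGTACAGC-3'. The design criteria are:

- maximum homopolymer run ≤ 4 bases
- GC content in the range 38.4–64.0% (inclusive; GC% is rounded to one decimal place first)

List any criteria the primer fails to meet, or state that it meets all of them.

Meets all criteria.

Base counts: A=6, T=2, G=8, C=3 (length 19).
homopolymer run: longest run = 3 ✓
GC content: GC 11/19 = 57.9% ✓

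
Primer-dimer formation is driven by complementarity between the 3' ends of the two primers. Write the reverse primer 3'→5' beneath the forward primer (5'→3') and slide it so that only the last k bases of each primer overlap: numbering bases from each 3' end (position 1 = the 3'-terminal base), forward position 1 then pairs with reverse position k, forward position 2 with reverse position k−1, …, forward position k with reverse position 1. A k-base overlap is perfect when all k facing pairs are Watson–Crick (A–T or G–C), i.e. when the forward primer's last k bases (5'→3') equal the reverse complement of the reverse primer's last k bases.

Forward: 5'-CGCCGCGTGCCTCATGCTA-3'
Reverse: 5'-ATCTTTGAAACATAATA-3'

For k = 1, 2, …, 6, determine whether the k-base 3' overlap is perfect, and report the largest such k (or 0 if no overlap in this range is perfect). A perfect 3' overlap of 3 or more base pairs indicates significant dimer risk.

Longest perfect overlap: 2 complementary base pairs; below the dimer-risk threshold (threshold 3).

Last 6 bases (5'→3') — forward …ATGCTA, reverse …ATAATA.
Reverse complement of the reverse primer's last 6 bases: TATTAT; its first k bases are the reverse complement of the reverse primer's last k bases, so a perfect k-base overlap needs the forward primer's last k bases to equal them.
Comparing (forward last k vs required): k=1: A vs T ✗; k=2: TA vs TA ✓; k=3: CTA vs TAT ✗; k=4: GCTA vs TATT ✗; k=5: TGCTA vs TATTA ✗; k=6: ATGCTA vs TATTAT ✗.
Only k = 2 is perfect, so the longest perfect 3' overlap is 2.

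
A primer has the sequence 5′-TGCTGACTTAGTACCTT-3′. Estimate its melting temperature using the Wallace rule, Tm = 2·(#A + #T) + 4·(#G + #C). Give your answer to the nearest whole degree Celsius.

48°C

Base counts: A=3, T=7, G=3, C=4 (length 17).
Tm = 2·(3+7) + 4·(3+4) = 2·10 + 4·7 = 20 + 28 = 48°C.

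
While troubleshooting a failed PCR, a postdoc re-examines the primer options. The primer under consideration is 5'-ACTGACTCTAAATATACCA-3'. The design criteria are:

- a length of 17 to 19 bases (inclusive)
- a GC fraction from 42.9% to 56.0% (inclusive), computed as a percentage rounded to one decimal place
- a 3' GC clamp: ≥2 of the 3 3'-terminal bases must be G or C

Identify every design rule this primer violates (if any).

Base counts: A=8, T=5, G=1, C=5 (length 19).
length: length 19 ✓
GC content: GC 6/19 = 31.6%, outside 42.9–56.0% ✗
GC clamp: 3' end CCA has 2 G/C ✓

Fails: GC content.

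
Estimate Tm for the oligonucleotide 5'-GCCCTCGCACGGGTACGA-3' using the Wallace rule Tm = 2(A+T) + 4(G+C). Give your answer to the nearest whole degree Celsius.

62°C

Base counts: A=3, T=2, G=6, C=7 (length 18).
Tm = 2·(3+2) + 4·(6+7) = 2·5 + 4·13 = 10 + 52 = 62°C.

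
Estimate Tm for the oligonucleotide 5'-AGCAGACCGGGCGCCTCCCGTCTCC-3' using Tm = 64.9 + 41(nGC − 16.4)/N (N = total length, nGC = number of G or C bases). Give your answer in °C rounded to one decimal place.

69.2°C

Base counts: A=3, T=3, G=7, C=12; G+C = 19, N = 25.
Tm = 64.9 + 41·(19 − 16.4)/25 = 64.9 + 106.60/25 = 69.2°C.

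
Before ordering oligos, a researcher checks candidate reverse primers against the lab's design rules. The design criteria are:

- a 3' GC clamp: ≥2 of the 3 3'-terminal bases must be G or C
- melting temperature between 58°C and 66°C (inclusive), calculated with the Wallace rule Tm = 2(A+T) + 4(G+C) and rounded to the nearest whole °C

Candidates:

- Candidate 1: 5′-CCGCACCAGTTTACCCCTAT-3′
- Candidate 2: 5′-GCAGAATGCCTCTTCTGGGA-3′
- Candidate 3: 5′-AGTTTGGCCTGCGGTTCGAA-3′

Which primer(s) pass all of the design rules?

Candidate 2 only.

Candidate 1 (20 nt, A=4 T=5 G=2 C=9): 3' end TAT has 0 G/C, need ≥2 ✗; Tm = 2·9 + 4·11 = 62°C ✓ — fails.
Candidate 2 (20 nt, A=4 T=5 G=6 C=5): 3' end GGA has 2 G/C ✓; Tm = 2·9 + 4·11 = 62°C ✓ — passes.
Candidate 3 (20 nt, A=3 T=6 G=7 C=4): 3' end GAA has 1 G/C, need ≥2 ✗; Tm = 2·9 + 4·11 = 62°C ✓ — fails.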